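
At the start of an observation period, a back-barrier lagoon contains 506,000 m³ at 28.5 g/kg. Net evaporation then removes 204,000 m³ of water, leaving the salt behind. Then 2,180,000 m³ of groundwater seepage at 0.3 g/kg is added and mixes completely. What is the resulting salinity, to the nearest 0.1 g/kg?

6.1 g/kg

After evaporation: salt = 506,000×28.5 = 14,421,000; volume = 506,000 − 204,000 = 302,000 m³
After mixing: salt = 14,421,000 + 2,180,000×0.3 = 15,075,000; volume = 302,000 + 2,180,000 = 2,482,000 m³
S = 15,075,000 / 2,482,000 = 6.0737 g/kg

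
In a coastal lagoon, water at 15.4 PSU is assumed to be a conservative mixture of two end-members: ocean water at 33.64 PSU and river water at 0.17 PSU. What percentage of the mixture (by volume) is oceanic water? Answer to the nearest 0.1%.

45.5%

Let g be the oceanic fraction. Salt balance per unit volume:
g×33.64 + (1−g)×0.17 = 15.4
g = (15.4 − 0.17) / (33.64 − 0.17) = 15.23/33.47 = 0.455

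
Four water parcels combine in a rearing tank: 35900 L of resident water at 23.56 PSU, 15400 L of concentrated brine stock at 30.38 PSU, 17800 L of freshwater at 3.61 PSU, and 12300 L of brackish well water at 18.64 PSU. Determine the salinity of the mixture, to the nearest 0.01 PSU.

Conserving salt mass:
salt = 35,900×23.56 + 15,400×30.38 + 17,800×3.61 + 12,300×18.64 = 845,804 + 467,852 + 64,258 + 229,272 = 1,607,186
volume = 35,900 + 15,400 + 17,800 + 12,300 = 81,400 L
S = 1,607,186 / 81,400 = 19.7443 PSU

19.74 PSU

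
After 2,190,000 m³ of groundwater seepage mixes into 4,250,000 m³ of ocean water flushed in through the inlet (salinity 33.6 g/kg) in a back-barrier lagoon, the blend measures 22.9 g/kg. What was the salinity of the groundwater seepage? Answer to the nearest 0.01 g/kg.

2.14 g/kg

Salt balance: 4,250,000×33.6 + 2,190,000×S = 6,440,000×22.9
142,800,000 + 2,190,000·S = 147,476,000
S = (147,476,000 − 142,800,000) / 2,190,000 = 2.1352 g/kg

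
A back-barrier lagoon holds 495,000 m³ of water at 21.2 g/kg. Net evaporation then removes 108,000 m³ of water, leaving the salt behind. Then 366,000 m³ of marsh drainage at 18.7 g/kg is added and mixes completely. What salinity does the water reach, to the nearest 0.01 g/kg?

After evaporation: salt = 495,000×21.2 = 10,494,000; volume = 495,000 − 108,000 = 387,000 m³
After mixing: salt = 10,494,000 + 366,000×18.7 = 17,338,200; volume = 387,000 + 366,000 = 753,000 m³
S = 17,338,200 / 753,000 = 23.0255 g/kg

23.03 g/kg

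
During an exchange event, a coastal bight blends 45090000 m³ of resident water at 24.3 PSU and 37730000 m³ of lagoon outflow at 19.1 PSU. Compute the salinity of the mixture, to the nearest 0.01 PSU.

21.93 PSU

Conserving salt mass:
salt = 45,090,000×24.3 + 37,730,000×19.1 = 1,095,687,000 + 720,643,000 = 1,816,330,000
volume = 45,090,000 + 37,730,000 = 82,820,000 m³
S = 1,816,330,000 / 82,820,000 = 21.9311 PSU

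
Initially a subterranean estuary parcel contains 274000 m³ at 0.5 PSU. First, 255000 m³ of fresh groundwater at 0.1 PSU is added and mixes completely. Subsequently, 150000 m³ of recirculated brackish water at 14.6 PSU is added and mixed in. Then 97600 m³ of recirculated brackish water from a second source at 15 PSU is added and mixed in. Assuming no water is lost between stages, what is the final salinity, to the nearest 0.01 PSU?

4.91 PSU

Mass of salt is conserved:
Initial salt = 274,000×0.5 = 137,000
After stage 1: salt = 137,000 + 255,000×0.1 = 162,500; volume = 529,000 m³; S = 0.307 PSU
After stage 2: salt = 162,500 + 150,000×14.6 = 2,352,500; volume = 679,000 m³; S = 3.465 PSU
After stage 3: salt = 2,352,500 + 97,600×15 = 3,816,500; volume = 776,600 m³
S = 3,816,500 / 776,600 = 4.9144 PSU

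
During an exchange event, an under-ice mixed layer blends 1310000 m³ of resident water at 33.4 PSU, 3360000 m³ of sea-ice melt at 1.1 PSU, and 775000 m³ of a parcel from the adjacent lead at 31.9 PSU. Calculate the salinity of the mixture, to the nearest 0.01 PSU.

13.25 PSU

Weighted by volume,
salt = 1,310,000×33.4 + 3,360,000×1.1 + 775,000×31.9 = 43,754,000 + 3,696,000 + 24,722,500 = 72,172,500
volume = 1,310,000 + 3,360,000 + 775,000 = 5,445,000 m³
S = 72,172,500 / 5,445,000 = 13.2548 PSU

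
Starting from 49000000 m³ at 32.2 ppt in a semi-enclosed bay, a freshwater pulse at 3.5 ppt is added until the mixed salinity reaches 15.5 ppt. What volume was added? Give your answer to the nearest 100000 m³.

Salt balance: 49,000,000×32.2 + V×3.5 = (49,000,000+V)×15.5
1,577,800,000 + 3.5V = 759,500,000 + 15.5V
818,300,000 = 12V
V = 68,191,666.67 m³

68200000 m³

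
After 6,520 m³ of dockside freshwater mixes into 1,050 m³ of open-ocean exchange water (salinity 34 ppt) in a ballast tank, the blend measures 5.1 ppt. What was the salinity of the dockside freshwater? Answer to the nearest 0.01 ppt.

0.45 ppt

Salt balance: 1,050×34 + 6,520×S = 7,570×5.1
35,700 + 6,520·S = 38,607
S = (38,607 − 35,700) / 6,520 = 0.4459 ppt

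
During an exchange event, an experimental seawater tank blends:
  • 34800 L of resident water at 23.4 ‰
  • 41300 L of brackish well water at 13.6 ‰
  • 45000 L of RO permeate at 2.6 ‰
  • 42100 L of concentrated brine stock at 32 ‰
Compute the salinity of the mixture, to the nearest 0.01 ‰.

17.40 ‰

Conserving salt mass:
salt = 34,800×23.4 + 41,300×13.6 + 45,000×2.6 + 42,100×32 = 814,320 + 561,680 + 117,000 + 1,347,200 = 2,840,200
volume = 34,800 + 41,300 + 45,000 + 42,100 = 163,200 L
S = 2,840,200 / 163,200 = 17.4032 ‰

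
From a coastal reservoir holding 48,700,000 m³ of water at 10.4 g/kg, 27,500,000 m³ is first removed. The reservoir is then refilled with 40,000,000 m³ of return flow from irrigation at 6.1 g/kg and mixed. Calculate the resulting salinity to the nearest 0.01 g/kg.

Remaining after removal: 21,200,000 m³ at 10.4 g/kg (salt = 220,480,000)
After addition: salt = 220,480,000 + 40,000,000×6.1 = 464,480,000; volume = 61,200,000 m³
S = 464,480,000 / 61,200,000 = 7.5895 g/kg

7.59 g/kg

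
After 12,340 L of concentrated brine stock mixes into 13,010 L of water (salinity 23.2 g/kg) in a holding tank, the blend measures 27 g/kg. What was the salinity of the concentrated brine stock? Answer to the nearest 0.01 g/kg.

31.01 g/kg

Salt balance: 13,010×23.2 + 12,340×S = 25,350×27
301,832 + 12,340·S = 684,450
S = (684,450 − 301,832) / 12,340 = 31.0063 g/kg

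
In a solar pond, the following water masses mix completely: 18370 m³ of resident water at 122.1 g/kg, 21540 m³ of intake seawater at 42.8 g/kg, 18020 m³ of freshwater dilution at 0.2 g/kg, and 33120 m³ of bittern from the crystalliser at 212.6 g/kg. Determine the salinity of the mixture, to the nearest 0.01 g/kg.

112.13 g/kg

Salt balance:
salt = 18,370×122.1 + 21,540×42.8 + 18,020×0.2 + 33,120×212.6 = 2,242,977 + 921,912 + 3,604 + 7,041,312 = 10,209,805
volume = 18,370 + 21,540 + 18,020 + 33,120 = 91,050 m³
S = 10,209,805 / 91,050 = 112.134 g/kg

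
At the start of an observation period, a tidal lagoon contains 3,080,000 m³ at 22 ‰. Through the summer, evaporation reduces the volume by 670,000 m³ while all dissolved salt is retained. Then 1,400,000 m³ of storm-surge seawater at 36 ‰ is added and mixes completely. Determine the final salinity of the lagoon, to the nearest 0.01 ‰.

After evaporation: salt = 3,080,000×22 = 67,760,000; volume = 3,080,000 − 670,000 = 2,410,000 m³
After mixing: salt = 67,760,000 + 1,400,000×36 = 118,160,000; volume = 2,410,000 + 1,400,000 = 3,810,000 m³
S = 118,160,000 / 3,810,000 = 31.0131 ‰

31.01 ‰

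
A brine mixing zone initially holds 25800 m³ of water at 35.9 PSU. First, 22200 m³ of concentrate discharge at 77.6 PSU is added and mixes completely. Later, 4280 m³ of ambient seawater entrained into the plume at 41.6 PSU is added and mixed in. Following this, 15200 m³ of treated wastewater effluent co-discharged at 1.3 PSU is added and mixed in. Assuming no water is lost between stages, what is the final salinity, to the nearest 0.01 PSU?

42.19 PSU

Conserving salt mass:
Initial salt = 25,800×35.9 = 926,220
After stage 1: salt = 926,220 + 22,200×77.6 = 2,648,940; volume = 48,000 m³; S = 55.186 PSU
After stage 2: salt = 2,648,940 + 4,280×41.6 = 2,826,988; volume = 52,280 m³; S = 54.074 PSU
After stage 3: salt = 2,826,988 + 15,200×1.3 = 2,846,748; volume = 67,480 m³
S = 2,846,748 / 67,480 = 42.1865 PSU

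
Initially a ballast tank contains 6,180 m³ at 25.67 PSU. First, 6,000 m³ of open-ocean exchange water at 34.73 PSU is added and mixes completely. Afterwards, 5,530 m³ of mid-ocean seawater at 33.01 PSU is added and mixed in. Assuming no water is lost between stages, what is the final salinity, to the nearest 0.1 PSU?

31.0 PSU

Weighted by volume,
Initial salt = 6,180×25.67 = 158,640.6
After stage 1: salt = 158,640.6 + 6,000×34.73 = 367,020.6; volume = 12,180 m³; S = 30.133 PSU
After stage 2: salt = 367,020.6 + 5,530×33.01 = 549,565.9; volume = 17,710 m³
S = 549,565.9 / 17,710 = 31.0314 PSU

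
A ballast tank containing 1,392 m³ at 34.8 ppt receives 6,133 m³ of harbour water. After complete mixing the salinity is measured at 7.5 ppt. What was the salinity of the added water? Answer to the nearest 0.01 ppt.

Salt balance: 1,392×34.8 + 6,133×S = 7,525×7.5
48,441.6 + 6,133·S = 56,437.5
S = (56,437.5 − 48,441.6) / 6,133 = 1.3038 ppt

1.30 ppt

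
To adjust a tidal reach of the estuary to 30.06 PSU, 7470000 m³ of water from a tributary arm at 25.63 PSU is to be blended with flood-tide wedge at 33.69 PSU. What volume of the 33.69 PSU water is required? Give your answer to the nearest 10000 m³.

Salt balance: 7,470,000×25.63 + V×33.69 = (7,470,000+V)×30.06
191,456,100 + 33.69V = 224,548,200 + 30.06V
33,092,100 = 3.63V
V = 9,116,280.99 m³

9120000 m³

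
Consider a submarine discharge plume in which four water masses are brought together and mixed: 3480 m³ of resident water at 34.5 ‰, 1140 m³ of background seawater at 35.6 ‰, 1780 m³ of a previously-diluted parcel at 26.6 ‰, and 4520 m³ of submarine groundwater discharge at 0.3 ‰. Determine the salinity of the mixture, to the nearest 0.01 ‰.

19.17 ‰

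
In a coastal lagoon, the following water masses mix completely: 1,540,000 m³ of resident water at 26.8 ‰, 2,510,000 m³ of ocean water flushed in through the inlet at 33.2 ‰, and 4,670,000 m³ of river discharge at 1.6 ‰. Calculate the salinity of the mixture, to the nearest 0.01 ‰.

15.15 ‰

Weighted by volume,
salt = 1,540,000×26.8 + 2,510,000×33.2 + 4,670,000×1.6 = 41,272,000 + 83,332,000 + 7,472,000 = 132,076,000
volume = 1,540,000 + 2,510,000 + 4,670,000 = 8,720,000 m³
S = 132,076,000 / 8,720,000 = 15.1463 ‰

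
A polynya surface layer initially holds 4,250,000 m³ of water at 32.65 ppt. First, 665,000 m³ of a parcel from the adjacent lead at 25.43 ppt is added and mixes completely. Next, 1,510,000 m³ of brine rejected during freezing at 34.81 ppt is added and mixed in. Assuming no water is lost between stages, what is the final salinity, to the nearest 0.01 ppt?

Mass of salt is conserved:
Initial salt = 4,250,000×32.65 = 138,762,500
After stage 1: salt = 138,762,500 + 665,000×25.43 = 155,673,450; volume = 4,915,000 m³; S = 31.673 ppt
After stage 2: salt = 155,673,450 + 1,510,000×34.81 = 208,236,550; volume = 6,425,000 m³
S = 208,236,550 / 6,425,000 = 32.4104 ppt

32.41 ppt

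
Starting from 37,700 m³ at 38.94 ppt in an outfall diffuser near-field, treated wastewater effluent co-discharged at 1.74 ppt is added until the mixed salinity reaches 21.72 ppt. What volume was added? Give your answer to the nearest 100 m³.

Salt balance: 37,700×38.94 + V×1.74 = (37,700+V)×21.72
1,468,038 + 1.74V = 818,844 + 21.72V
649,194 = 19.98V
V = 32,492.19 m³

32500 m³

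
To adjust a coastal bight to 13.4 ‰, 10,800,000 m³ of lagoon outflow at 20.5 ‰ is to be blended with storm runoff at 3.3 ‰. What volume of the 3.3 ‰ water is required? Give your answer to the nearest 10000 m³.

7590000 m³

Salt balance: 10,800,000×20.5 + V×3.3 = (10,800,000+V)×13.4
221,400,000 + 3.3V = 144,720,000 + 13.4V
76,680,000 = 10.1V
V = 7,592,079.21 m³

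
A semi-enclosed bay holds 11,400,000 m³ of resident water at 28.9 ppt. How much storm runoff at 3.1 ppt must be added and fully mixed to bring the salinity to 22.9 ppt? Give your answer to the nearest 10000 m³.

Salt balance: 11,400,000×28.9 + V×3.1 = (11,400,000+V)×22.9
329,460,000 + 3.1V = 261,060,000 + 22.9V
68,400,000 = 19.8V
V = 3,454,545.45 m³

3450000 m³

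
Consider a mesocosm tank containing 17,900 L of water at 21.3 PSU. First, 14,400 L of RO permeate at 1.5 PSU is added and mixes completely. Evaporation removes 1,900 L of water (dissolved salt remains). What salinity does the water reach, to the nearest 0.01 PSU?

13.25 PSU

After mixing: salt = 17,900×21.3 + 14,400×1.5 = 402,870; volume = 32,300 L
After evaporation: salt unchanged = 402,870; volume = 32,300 − 1,900 = 30,400 L
S = 402,870 / 30,400 = 13.2523 PSU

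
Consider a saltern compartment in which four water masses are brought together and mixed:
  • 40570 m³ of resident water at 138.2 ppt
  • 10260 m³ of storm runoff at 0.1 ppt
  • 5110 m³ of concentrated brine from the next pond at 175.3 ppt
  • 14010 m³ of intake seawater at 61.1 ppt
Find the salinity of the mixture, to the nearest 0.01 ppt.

By conservation of dissolved salt,
salt = 40,570×138.2 + 10,260×0.1 + 5,110×175.3 + 14,010×61.1 = 5,606,774 + 1,026 + 895,783 + 856,011 = 7,359,594
volume = 40,570 + 10,260 + 5,110 + 14,010 = 69,950 m³
S = 7,359,594 / 69,950 = 105.2122 ppt

105.21 ppt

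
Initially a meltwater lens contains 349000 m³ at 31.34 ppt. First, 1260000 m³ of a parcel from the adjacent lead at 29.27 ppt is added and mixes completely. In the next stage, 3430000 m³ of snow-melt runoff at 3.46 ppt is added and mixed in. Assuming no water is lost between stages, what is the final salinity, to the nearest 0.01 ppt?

11.84 ppt

Weighted by volume,
Initial salt = 349,000×31.34 = 10,937,660
After stage 1: salt = 10,937,660 + 1,260,000×29.27 = 47,817,860; volume = 1,609,000 m³; S = 29.719 ppt
After stage 2: salt = 47,817,860 + 3,430,000×3.46 = 59,685,660; volume = 5,039,000 m³
S = 59,685,660 / 5,039,000 = 11.8447 ppt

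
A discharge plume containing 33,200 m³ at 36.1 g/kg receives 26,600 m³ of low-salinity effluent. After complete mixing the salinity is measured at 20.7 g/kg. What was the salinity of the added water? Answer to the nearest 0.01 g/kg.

1.48 g/kg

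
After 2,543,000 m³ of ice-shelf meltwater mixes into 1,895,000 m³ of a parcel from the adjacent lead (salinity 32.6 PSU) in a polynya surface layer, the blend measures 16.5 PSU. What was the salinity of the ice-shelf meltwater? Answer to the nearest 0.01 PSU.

4.50 PSU

Salt balance: 1,895,000×32.6 + 2,543,000×S = 4,438,000×16.5
61,777,000 + 2,543,000·S = 73,227,000
S = (73,227,000 − 61,777,000) / 2,543,000 = 4.5026 PSU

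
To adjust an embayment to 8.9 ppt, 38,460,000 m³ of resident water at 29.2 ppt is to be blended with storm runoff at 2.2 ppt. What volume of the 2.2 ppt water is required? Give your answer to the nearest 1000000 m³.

117000000 m³

Salt balance: 38,460,000×29.2 + V×2.2 = (38,460,000+V)×8.9
1,123,032,000 + 2.2V = 342,294,000 + 8.9V
780,738,000 = 6.7V
V = 116,528,059.7 m³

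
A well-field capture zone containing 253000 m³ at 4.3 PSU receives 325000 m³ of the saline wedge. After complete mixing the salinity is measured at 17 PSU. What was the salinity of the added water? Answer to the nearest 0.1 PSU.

26.9 PSU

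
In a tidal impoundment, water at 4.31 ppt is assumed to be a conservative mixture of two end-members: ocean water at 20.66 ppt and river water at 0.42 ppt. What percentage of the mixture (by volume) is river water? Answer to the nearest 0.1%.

Let f be the freshwater fraction. Salt balance per unit volume:
f×0.42 + (1−f)×20.66 = 4.31
f = (20.66 − 4.31) / (20.66 − 0.42) = 16.35/20.24 = 0.8078

80.8%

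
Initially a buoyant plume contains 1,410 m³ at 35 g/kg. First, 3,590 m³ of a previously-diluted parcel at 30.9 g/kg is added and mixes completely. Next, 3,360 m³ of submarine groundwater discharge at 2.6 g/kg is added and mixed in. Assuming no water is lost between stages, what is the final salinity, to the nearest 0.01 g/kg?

By conservation of dissolved salt,
Initial salt = 1,410×35 = 49,350
After stage 1: salt = 49,350 + 3,590×30.9 = 160,281; volume = 5,000 m³; S = 32.056 g/kg
After stage 2: salt = 160,281 + 3,360×2.6 = 169,017; volume = 8,360 m³
S = 169,017 / 8,360 = 20.2173 g/kg

20.22 g/kg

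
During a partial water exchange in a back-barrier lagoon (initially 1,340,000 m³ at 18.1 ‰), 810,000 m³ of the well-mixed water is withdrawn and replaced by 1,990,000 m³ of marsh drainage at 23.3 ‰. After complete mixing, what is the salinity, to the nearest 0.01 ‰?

22.21 ‰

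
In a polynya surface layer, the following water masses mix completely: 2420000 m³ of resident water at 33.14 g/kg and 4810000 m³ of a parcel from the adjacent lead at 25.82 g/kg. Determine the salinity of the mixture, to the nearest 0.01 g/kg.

Salt balance:
salt = 2,420,000×33.14 + 4,810,000×25.82 = 80,198,800 + 124,194,200 = 204,393,000
volume = 2,420,000 + 4,810,000 = 7,230,000 m³
S = 204,393,000 / 7,230,000 = 28.2701 g/kg

28.27 g/kg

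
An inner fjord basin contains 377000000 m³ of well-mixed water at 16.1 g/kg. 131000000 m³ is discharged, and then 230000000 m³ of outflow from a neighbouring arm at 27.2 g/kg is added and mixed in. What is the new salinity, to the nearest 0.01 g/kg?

Remaining after removal: 246,000,000 m³ at 16.1 g/kg (salt = 3,960,600,000)
After addition: salt = 3,960,600,000 + 230,000,000×27.2 = 10,216,600,000; volume = 476,000,000 m³
S = 10,216,600,000 / 476,000,000 = 21.4634 g/kg

21.46 g/kg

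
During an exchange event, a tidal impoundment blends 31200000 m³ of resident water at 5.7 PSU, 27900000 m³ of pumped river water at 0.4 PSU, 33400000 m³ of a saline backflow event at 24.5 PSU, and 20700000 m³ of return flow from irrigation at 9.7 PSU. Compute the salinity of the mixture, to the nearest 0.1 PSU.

10.7 PSU

Salt balance:
salt = 31,200,000×5.7 + 27,900,000×0.4 + 33,400,000×24.5 + 20,700,000×9.7 = 177,840,000 + 11,160,000 + 818,300,000 + 200,790,000 = 1,208,090,000
volume = 31,200,000 + 27,900,000 + 33,400,000 + 20,700,000 = 113,200,000 m³
S = 1,208,090,000 / 113,200,000 = 10.672 PSU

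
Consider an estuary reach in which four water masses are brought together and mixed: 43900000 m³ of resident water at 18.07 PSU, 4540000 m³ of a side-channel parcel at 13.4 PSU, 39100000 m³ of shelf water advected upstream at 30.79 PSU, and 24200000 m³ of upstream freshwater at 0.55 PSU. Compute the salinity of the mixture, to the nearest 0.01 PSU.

18.54 PSU

Salt balance:
salt = 43,900,000×18.07 + 4,540,000×13.4 + 39,100,000×30.79 + 24,200,000×0.55 = 793,273,000 + 60,836,000 + 1,203,889,000 + 13,310,000 = 2,071,308,000
volume = 43,900,000 + 4,540,000 + 39,100,000 + 24,200,000 = 111,740,000 m³
S = 2,071,308,000 / 111,740,000 = 18.5369 PSU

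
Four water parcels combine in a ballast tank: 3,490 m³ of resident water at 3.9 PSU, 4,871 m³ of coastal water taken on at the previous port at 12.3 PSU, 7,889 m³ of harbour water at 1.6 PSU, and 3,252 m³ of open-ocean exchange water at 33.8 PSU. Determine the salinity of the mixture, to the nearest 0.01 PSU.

Mass of salt is conserved:
salt = 3,490×3.9 + 4,871×12.3 + 7,889×1.6 + 3,252×33.8 = 13,611 + 59,913.3 + 12,622.4 + 109,917.6 = 196,064.3
volume = 3,490 + 4,871 + 7,889 + 3,252 = 19,502 m³
S = 196,064.3 / 19,502 = 10.0535 PSU

10.05 PSU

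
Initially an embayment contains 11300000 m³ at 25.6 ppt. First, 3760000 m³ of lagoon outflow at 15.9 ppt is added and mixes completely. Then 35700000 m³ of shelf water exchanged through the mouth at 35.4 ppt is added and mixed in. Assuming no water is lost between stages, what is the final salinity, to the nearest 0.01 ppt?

31.77 ppt

Weighted by volume,
Initial salt = 11,300,000×25.6 = 289,280,000
After stage 1: salt = 289,280,000 + 3,760,000×15.9 = 349,064,000; volume = 15,060,000 m³; S = 23.178 ppt
After stage 2: salt = 349,064,000 + 35,700,000×35.4 = 1,612,844,000; volume = 50,760,000 m³
S = 1,612,844,000 / 50,760,000 = 31.7739 ppt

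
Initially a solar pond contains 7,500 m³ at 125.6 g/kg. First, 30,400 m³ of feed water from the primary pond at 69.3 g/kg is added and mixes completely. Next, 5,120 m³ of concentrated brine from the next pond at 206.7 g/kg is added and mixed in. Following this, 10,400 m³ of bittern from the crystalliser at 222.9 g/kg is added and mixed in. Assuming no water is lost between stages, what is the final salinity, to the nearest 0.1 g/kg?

120.3 g/kg

Total salt / total volume:
Initial salt = 7,500×125.6 = 942,000
After stage 1: salt = 942,000 + 30,400×69.3 = 3,048,720; volume = 37,900 m³; S = 80.441 g/kg
After stage 2: salt = 3,048,720 + 5,120×206.7 = 4,107,024; volume = 43,020 m³; S = 95.468 g/kg
After stage 3: salt = 4,107,024 + 10,400×222.9 = 6,425,184; volume = 53,420 m³
S = 6,425,184 / 53,420 = 120.2768 g/kg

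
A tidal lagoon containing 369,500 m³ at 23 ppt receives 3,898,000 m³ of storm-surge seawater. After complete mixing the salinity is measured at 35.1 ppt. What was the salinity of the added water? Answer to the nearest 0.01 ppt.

Salt balance: 369,500×23 + 3,898,000×S = 4,267,500×35.1
8,498,500 + 3,898,000·S = 149,789,250
S = (149,789,250 − 8,498,500) / 3,898,000 = 36.247 ppt

36.25 ppt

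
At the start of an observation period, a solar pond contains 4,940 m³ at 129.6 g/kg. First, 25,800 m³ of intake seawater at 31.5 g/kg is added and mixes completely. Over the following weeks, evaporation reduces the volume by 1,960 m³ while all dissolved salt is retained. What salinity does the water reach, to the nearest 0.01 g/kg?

After mixing: salt = 4,940×129.6 + 25,800×31.5 = 1,452,924; volume = 30,740 m³
After evaporation: salt unchanged = 1,452,924; volume = 30,740 − 1,960 = 28,780 m³
S = 1,452,924 / 28,780 = 50.4838 g/kg

50.48 g/kg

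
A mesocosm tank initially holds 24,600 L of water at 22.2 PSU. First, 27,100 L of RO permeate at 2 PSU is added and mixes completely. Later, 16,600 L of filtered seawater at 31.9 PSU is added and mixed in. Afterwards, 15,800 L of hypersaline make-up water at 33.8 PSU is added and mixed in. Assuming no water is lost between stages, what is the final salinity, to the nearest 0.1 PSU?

Total salt / total volume:
Initial salt = 24,600×22.2 = 546,120
After stage 1: salt = 546,120 + 27,100×2 = 600,320; volume = 51,700 L; S = 11.612 PSU
After stage 2: salt = 600,320 + 16,600×31.9 = 1,129,860; volume = 68,300 L; S = 16.543 PSU
After stage 3: salt = 1,129,860 + 15,800×33.8 = 1,663,900; volume = 84,100 L
S = 1,663,900 / 84,100 = 19.7848 PSU

19.8 PSU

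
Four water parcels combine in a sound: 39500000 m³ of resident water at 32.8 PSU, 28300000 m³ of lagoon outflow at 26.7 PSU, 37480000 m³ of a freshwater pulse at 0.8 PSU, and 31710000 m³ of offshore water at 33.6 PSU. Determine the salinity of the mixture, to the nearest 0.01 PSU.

Conserving salt mass:
salt = 39,500,000×32.8 + 28,300,000×26.7 + 37,480,000×0.8 + 31,710,000×33.6 = 1,295,600,000 + 755,610,000 + 29,984,000 + 1,065,456,000 = 3,146,650,000
volume = 39,500,000 + 28,300,000 + 37,480,000 + 31,710,000 = 136,990,000 m³
S = 3,146,650,000 / 136,990,000 = 22.9699 PSU

22.97 PSU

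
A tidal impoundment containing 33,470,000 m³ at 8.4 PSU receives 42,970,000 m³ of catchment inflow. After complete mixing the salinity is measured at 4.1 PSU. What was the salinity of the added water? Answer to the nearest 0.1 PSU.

0.8 PSU

Salt balance: 33,470,000×8.4 + 42,970,000×S = 76,440,000×4.1
281,148,000 + 42,970,000·S = 313,404,000
S = (313,404,000 − 281,148,000) / 42,970,000 = 0.7507 PSU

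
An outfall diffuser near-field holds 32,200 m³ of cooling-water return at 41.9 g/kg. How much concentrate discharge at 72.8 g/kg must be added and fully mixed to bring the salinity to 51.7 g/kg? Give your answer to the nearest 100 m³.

Salt balance: 32,200×41.9 + V×72.8 = (32,200+V)×51.7
1,349,180 + 72.8V = 1,664,740 + 51.7V
315,560 = 21.1V
V = 14,955.45 m³

15000 m³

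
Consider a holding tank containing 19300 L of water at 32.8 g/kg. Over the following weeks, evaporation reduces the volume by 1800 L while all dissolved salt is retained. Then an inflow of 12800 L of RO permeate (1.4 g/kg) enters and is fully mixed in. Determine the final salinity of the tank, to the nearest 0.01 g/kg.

21.48 g/kg

After evaporation: salt = 19,300×32.8 = 633,040; volume = 19,300 − 1,800 = 17,500 L
After mixing: salt = 633,040 + 12,800×1.4 = 650,960; volume = 17,500 + 12,800 = 30,300 L
S = 650,960 / 30,300 = 21.4838 g/kg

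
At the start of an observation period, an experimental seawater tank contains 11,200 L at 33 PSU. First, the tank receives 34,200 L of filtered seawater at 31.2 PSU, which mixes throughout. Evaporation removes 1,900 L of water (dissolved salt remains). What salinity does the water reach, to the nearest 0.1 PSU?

33.0 PSU

After mixing: salt = 11,200×33 + 34,200×31.2 = 1,436,640; volume = 45,400 L
After evaporation: salt unchanged = 1,436,640; volume = 45,400 − 1,900 = 43,500 L
S = 1,436,640 / 43,500 = 33.0262 PSU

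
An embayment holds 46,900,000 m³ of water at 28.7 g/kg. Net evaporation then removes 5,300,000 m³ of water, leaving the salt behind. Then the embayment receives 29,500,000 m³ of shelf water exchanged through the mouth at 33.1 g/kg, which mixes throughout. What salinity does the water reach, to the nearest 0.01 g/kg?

After evaporation: salt = 46,900,000×28.7 = 1,346,030,000; volume = 46,900,000 − 5,300,000 = 41,600,000 m³
After mixing: salt = 1,346,030,000 + 29,500,000×33.1 = 2,322,480,000; volume = 41,600,000 + 29,500,000 = 71,100,000 m³
S = 2,322,480,000 / 71,100,000 = 32.665 g/kg

32.66 g/kg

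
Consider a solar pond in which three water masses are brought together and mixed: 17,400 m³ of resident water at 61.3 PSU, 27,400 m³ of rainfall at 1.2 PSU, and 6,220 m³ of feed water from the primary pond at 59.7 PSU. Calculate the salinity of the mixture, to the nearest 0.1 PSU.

Salt balance:
salt = 17,400×61.3 + 27,400×1.2 + 6,220×59.7 = 1,066,620 + 32,880 + 371,334 = 1,470,834
volume = 17,400 + 27,400 + 6,220 = 51,020 m³
S = 1,470,834 / 51,020 = 28.829 PSU

28.8 PSU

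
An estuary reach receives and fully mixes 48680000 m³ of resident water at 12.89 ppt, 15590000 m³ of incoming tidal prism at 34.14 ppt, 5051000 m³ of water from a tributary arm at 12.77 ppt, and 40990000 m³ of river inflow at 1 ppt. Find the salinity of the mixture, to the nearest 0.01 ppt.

11.47 ppt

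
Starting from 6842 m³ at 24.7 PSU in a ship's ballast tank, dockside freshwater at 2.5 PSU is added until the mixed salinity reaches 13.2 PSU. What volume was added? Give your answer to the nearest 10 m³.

7350 m³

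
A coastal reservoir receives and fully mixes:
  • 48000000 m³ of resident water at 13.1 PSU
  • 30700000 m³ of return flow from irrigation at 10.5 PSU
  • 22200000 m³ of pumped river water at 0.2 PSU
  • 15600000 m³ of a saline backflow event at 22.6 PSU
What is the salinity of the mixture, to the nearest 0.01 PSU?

11.23 PSU

Mass of salt is conserved:
salt = 48,000,000×13.1 + 30,700,000×10.5 + 22,200,000×0.2 + 15,600,000×22.6 = 628,800,000 + 322,350,000 + 4,440,000 + 352,560,000 = 1,308,150,000
volume = 48,000,000 + 30,700,000 + 22,200,000 + 15,600,000 = 116,500,000 m³
S = 1,308,150,000 / 116,500,000 = 11.2288 PSU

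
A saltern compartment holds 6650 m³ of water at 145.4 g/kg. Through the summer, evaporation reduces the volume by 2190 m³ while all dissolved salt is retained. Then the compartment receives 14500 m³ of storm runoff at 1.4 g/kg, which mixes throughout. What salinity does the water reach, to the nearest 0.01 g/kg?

52.07 g/kg

After evaporation: salt = 6,650×145.4 = 966,910; volume = 6,650 − 2,190 = 4,460 m³
After mixing: salt = 966,910 + 14,500×1.4 = 987,210; volume = 4,460 + 14,500 = 18,960 m³
S = 987,210 / 18,960 = 52.068 g/kg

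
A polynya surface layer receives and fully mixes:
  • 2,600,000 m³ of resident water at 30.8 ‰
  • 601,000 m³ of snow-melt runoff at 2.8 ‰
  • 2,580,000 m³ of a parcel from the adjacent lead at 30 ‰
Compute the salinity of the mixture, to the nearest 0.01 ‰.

By conservation of dissolved salt,
salt = 2,600,000×30.8 + 601,000×2.8 + 2,580,000×30 = 80,080,000 + 1,682,800 + 77,400,000 = 159,162,800
volume = 2,600,000 + 601,000 + 2,580,000 = 5,781,000 m³
S = 159,162,800 / 5,781,000 = 27.5321 ‰

27.53 ‰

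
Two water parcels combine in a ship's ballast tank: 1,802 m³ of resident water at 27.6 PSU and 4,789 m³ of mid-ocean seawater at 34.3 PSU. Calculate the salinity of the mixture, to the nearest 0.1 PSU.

Salt balance:
salt = 1,802×27.6 + 4,789×34.3 = 49,735.2 + 164,262.7 = 213,997.9
volume = 1,802 + 4,789 = 6,591 m³
S = 213,997.9 / 6,591 = 32.468 PSU

32.5 PSU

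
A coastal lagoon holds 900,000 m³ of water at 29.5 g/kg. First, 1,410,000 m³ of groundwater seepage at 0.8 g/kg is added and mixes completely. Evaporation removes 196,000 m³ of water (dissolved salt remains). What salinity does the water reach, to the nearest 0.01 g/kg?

13.09 g/kg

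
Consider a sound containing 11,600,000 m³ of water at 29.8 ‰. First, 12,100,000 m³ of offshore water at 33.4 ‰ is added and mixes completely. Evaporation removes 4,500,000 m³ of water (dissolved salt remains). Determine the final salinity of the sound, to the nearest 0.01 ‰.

39.05 ‰

After mixing: salt = 11,600,000×29.8 + 12,100,000×33.4 = 749,820,000; volume = 23,700,000 m³
After evaporation: salt unchanged = 749,820,000; volume = 23,700,000 − 4,500,000 = 19,200,000 m³
S = 749,820,000 / 19,200,000 = 39.0531 ‰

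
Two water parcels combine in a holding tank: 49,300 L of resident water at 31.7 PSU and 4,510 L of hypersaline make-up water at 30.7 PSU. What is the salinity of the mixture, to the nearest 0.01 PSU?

Conserving salt mass:
salt = 49,300×31.7 + 4,510×30.7 = 1,562,810 + 138,457 = 1,701,267
volume = 49,300 + 4,510 = 53,810 L
S = 1,701,267 / 53,810 = 31.6162 PSU

31.62 PSU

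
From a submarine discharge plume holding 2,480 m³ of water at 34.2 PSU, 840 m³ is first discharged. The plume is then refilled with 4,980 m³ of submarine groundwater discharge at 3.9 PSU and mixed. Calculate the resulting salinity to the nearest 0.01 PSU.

Remaining after removal: 1,640 m³ at 34.2 PSU (salt = 56,088)
After addition: salt = 56,088 + 4,980×3.9 = 75,510; volume = 6,620 m³
S = 75,510 / 6,620 = 11.4063 PSU

11.41 PSU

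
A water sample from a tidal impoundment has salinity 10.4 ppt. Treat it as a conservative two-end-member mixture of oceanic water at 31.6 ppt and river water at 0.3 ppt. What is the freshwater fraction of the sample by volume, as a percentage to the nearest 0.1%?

67.7%

Let f be the freshwater fraction. Salt balance per unit volume:
f×0.3 + (1−f)×31.6 = 10.4
f = (31.6 − 10.4) / (31.6 − 0.3) = 21.2/31.3 = 0.6773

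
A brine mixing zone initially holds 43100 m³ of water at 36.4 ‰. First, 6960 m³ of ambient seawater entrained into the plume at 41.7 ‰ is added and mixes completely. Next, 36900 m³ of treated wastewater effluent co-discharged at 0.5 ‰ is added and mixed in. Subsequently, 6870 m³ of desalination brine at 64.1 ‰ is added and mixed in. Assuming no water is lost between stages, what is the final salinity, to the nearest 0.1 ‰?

Weighted by volume,
Initial salt = 43,100×36.4 = 1,568,840
After stage 1: salt = 1,568,840 + 6,960×41.7 = 1,859,072; volume = 50,060 m³; S = 37.137 ‰
After stage 2: salt = 1,859,072 + 36,900×0.5 = 1,877,522; volume = 86,960 m³; S = 21.591 ‰
After stage 3: salt = 1,877,522 + 6,870×64.1 = 2,317,889; volume = 93,830 m³
S = 2,317,889 / 93,830 = 24.7031 ‰

24.7 ‰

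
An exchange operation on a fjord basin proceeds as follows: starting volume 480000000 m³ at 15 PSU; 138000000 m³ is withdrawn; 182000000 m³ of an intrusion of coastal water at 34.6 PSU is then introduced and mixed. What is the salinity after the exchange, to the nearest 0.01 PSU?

Remaining after removal: 342,000,000 m³ at 15 PSU (salt = 5,130,000,000)
After addition: salt = 5,130,000,000 + 182,000,000×34.6 = 11,427,200,000; volume = 524,000,000 m³
S = 11,427,200,000 / 524,000,000 = 21.8076 PSU

21.81 PSU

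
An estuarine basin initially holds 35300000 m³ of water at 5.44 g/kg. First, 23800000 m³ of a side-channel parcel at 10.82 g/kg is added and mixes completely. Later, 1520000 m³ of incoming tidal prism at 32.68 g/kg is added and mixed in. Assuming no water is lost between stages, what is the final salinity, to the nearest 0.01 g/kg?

8.24 g/kg

Mass of salt is conserved:
Initial salt = 35,300,000×5.44 = 192,032,000
After stage 1: salt = 192,032,000 + 23,800,000×10.82 = 449,548,000; volume = 59,100,000 m³; S = 7.607 g/kg
After stage 2: salt = 449,548,000 + 1,520,000×32.68 = 499,221,600; volume = 60,620,000 m³
S = 499,221,600 / 60,620,000 = 8.2353 g/kg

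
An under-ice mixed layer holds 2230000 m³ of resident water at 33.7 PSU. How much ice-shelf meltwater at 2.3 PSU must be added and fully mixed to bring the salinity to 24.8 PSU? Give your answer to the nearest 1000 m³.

882000 m³

Salt balance: 2,230,000×33.7 + V×2.3 = (2,230,000+V)×24.8
75,151,000 + 2.3V = 55,304,000 + 24.8V
19,847,000 = 22.5V
V = 882,088.89 m³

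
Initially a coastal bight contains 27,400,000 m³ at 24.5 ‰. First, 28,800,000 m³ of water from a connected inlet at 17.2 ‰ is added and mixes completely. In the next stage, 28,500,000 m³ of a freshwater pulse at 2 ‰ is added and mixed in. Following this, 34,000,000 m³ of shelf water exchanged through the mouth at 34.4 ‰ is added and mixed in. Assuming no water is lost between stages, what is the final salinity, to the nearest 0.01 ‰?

By conservation of dissolved salt,
Initial salt = 27,400,000×24.5 = 671,300,000
After stage 1: salt = 671,300,000 + 28,800,000×17.2 = 1,166,660,000; volume = 56,200,000 m³; S = 20.759 ‰
After stage 2: salt = 1,166,660,000 + 28,500,000×2 = 1,223,660,000; volume = 84,700,000 m³; S = 14.447 ‰
After stage 3: salt = 1,223,660,000 + 34,000,000×34.4 = 2,393,260,000; volume = 118,700,000 m³
S = 2,393,260,000 / 118,700,000 = 20.1623 ‰

20.16 ‰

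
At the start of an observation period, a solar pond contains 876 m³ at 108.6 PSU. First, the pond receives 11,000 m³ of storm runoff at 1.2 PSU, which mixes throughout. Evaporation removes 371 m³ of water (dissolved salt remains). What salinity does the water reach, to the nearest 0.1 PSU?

9.4 PSU

After mixing: salt = 876×108.6 + 11,000×1.2 = 108,333.6; volume = 11,876 m³
After evaporation: salt unchanged = 108,333.6; volume = 11,876 − 371 = 11,505 m³
S = 108,333.6 / 11,505 = 9.4162 PSU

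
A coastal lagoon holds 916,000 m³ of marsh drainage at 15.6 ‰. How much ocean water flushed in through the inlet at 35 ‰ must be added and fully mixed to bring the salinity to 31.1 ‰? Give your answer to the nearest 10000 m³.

3640000 m³

Salt balance: 916,000×15.6 + V×35 = (916,000+V)×31.1
14,289,600 + 35V = 28,487,600 + 31.1V
14,198,000 = 3.9V
V = 3,640,512.82 m³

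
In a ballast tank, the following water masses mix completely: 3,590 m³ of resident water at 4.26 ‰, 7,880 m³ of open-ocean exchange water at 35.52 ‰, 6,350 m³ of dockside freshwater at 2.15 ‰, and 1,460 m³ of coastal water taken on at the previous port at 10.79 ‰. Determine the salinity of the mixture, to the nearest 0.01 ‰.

Weighted by volume,
salt = 3,590×4.26 + 7,880×35.52 + 6,350×2.15 + 1,460×10.79 = 15,293.4 + 279,897.6 + 13,652.5 + 15,753.4 = 324,596.9
volume = 3,590 + 7,880 + 6,350 + 1,460 = 19,280 m³
S = 324,596.9 / 19,280 = 16.8359 ‰

16.84 ‰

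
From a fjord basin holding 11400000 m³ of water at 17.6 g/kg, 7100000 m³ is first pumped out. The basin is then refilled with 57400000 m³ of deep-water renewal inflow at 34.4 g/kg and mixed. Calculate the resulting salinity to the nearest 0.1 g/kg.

33.2 g/kg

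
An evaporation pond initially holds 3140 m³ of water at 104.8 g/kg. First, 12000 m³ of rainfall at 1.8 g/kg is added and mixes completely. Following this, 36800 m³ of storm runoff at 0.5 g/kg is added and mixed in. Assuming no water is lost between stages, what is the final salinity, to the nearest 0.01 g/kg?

7.11 g/kg

Salt balance:
Initial salt = 3,140×104.8 = 329,072
After stage 1: salt = 329,072 + 12,000×1.8 = 350,672; volume = 15,140 m³; S = 23.162 g/kg
After stage 2: salt = 350,672 + 36,800×0.5 = 369,072; volume = 51,940 m³
S = 369,072 / 51,940 = 7.1057 g/kg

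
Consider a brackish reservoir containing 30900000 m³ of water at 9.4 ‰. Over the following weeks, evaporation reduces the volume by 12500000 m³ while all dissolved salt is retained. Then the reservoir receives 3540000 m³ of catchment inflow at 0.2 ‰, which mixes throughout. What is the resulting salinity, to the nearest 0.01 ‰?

13.27 ‰

After evaporation: salt = 30,900,000×9.4 = 290,460,000; volume = 30,900,000 − 12,500,000 = 18,400,000 m³
After mixing: salt = 290,460,000 + 3,540,000×0.2 = 291,168,000; volume = 18,400,000 + 3,540,000 = 21,940,000 m³
S = 291,168,000 / 21,940,000 = 13.2711 ‰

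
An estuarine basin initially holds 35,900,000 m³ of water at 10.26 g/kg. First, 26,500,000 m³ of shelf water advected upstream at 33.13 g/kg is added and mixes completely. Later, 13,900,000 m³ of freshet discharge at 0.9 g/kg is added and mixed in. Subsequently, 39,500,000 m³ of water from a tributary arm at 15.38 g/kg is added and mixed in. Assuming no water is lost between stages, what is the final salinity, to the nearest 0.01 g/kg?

By conservation of dissolved salt,
Initial salt = 35,900,000×10.26 = 368,334,000
After stage 1: salt = 368,334,000 + 26,500,000×33.13 = 1,246,279,000; volume = 62,400,000 m³; S = 19.972 g/kg
After stage 2: salt = 1,246,279,000 + 13,900,000×0.9 = 1,258,789,000; volume = 76,300,000 m³; S = 16.498 g/kg
After stage 3: salt = 1,258,789,000 + 39,500,000×15.38 = 1,866,299,000; volume = 115,800,000 m³
S = 1,866,299,000 / 115,800,000 = 16.1166 g/kg

16.12 g/kg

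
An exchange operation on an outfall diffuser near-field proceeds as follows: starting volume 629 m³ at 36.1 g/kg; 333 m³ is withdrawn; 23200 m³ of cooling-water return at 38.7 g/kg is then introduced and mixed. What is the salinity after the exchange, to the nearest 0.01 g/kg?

Remaining after removal: 296 m³ at 36.1 g/kg (salt = 10,685.6)
After addition: salt = 10,685.6 + 23,200×38.7 = 908,525.6; volume = 23,496 m³
S = 908,525.6 / 23,496 = 38.6672 g/kg

38.67 g/kg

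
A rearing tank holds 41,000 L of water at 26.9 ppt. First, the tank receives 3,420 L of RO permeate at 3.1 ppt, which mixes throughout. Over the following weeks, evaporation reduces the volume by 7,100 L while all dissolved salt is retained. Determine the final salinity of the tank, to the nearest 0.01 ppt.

After mixing: salt = 41,000×26.9 + 3,420×3.1 = 1,113,502; volume = 44,420 L
After evaporation: salt unchanged = 1,113,502; volume = 44,420 − 7,100 = 37,320 L
S = 1,113,502 / 37,320 = 29.8366 ppt

29.84 ppt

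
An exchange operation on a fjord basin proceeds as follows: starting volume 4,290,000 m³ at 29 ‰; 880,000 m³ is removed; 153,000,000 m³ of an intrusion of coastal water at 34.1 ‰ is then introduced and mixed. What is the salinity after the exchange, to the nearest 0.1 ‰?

34.0 ‰

Remaining after removal: 3,410,000 m³ at 29 ‰ (salt = 98,890,000)
After addition: salt = 98,890,000 + 153,000,000×34.1 = 5,316,190,000; volume = 156,410,000 m³
S = 5,316,190,000 / 156,410,000 = 33.9888 ‰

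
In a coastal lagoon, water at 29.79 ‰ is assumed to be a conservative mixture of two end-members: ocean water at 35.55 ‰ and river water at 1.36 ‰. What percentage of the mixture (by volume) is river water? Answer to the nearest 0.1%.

16.8%

Let f be the freshwater fraction. Salt balance per unit volume:
f×1.36 + (1−f)×35.55 = 29.79
f = (35.55 − 29.79) / (35.55 − 1.36) = 5.76/34.19 = 0.1685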